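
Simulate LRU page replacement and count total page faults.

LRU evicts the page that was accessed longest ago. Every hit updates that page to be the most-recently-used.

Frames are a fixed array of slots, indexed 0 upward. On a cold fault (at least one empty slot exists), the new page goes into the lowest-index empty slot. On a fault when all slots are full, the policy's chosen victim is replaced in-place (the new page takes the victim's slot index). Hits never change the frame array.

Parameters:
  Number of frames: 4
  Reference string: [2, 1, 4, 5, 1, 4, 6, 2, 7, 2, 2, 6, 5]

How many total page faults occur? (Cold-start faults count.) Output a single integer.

Answer: 8

Derivation:
Step 0: ref 2 → FAULT, frames=[2,-,-,-]
Step 1: ref 1 → FAULT, frames=[2,1,-,-]
Step 2: ref 4 → FAULT, frames=[2,1,4,-]
Step 3: ref 5 → FAULT, frames=[2,1,4,5]
Step 4: ref 1 → HIT, frames=[2,1,4,5]
Step 5: ref 4 → HIT, frames=[2,1,4,5]
Step 6: ref 6 → FAULT (evict 2), frames=[6,1,4,5]
Step 7: ref 2 → FAULT (evict 5), frames=[6,1,4,2]
Step 8: ref 7 → FAULT (evict 1), frames=[6,7,4,2]
Step 9: ref 2 → HIT, frames=[6,7,4,2]
Step 10: ref 2 → HIT, frames=[6,7,4,2]
Step 11: ref 6 → HIT, frames=[6,7,4,2]
Step 12: ref 5 → FAULT (evict 4), frames=[6,7,5,2]
Total faults: 8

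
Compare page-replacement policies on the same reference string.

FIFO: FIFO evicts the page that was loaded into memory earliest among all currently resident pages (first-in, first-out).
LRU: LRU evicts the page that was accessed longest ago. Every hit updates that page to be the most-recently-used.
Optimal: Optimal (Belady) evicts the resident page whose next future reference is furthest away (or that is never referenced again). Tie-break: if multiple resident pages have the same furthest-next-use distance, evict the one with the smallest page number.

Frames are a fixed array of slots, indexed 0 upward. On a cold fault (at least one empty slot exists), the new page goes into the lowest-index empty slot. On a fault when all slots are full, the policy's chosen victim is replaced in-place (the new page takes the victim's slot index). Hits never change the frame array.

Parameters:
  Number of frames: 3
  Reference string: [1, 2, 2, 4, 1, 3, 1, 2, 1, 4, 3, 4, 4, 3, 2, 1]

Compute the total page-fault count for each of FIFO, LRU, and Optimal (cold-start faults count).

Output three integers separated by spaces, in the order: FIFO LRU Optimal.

--- FIFO ---
  step 0: ref 1 -> FAULT, frames=[1,-,-] (faults so far: 1)
  step 1: ref 2 -> FAULT, frames=[1,2,-] (faults so far: 2)
  step 2: ref 2 -> HIT, frames=[1,2,-] (faults so far: 2)
  step 3: ref 4 -> FAULT, frames=[1,2,4] (faults so far: 3)
  step 4: ref 1 -> HIT, frames=[1,2,4] (faults so far: 3)
  step 5: ref 3 -> FAULT, evict 1, frames=[3,2,4] (faults so far: 4)
  step 6: ref 1 -> FAULT, evict 2, frames=[3,1,4] (faults so far: 5)
  step 7: ref 2 -> FAULT, evict 4, frames=[3,1,2] (faults so far: 6)
  step 8: ref 1 -> HIT, frames=[3,1,2] (faults so far: 6)
  step 9: ref 4 -> FAULT, evict 3, frames=[4,1,2] (faults so far: 7)
  step 10: ref 3 -> FAULT, evict 1, frames=[4,3,2] (faults so far: 8)
  step 11: ref 4 -> HIT, frames=[4,3,2] (faults so far: 8)
  step 12: ref 4 -> HIT, frames=[4,3,2] (faults so far: 8)
  step 13: ref 3 -> HIT, frames=[4,3,2] (faults so far: 8)
  step 14: ref 2 -> HIT, frames=[4,3,2] (faults so far: 8)
  step 15: ref 1 -> FAULT, evict 2, frames=[4,3,1] (faults so far: 9)
  FIFO total faults: 9
--- LRU ---
  step 0: ref 1 -> FAULT, frames=[1,-,-] (faults so far: 1)
  step 1: ref 2 -> FAULT, frames=[1,2,-] (faults so far: 2)
  step 2: ref 2 -> HIT, frames=[1,2,-] (faults so far: 2)
  step 3: ref 4 -> FAULT, frames=[1,2,4] (faults so far: 3)
  step 4: ref 1 -> HIT, frames=[1,2,4] (faults so far: 3)
  step 5: ref 3 -> FAULT, evict 2, frames=[1,3,4] (faults so far: 4)
  step 6: ref 1 -> HIT, frames=[1,3,4] (faults so far: 4)
  step 7: ref 2 -> FAULT, evict 4, frames=[1,3,2] (faults so far: 5)
  step 8: ref 1 -> HIT, frames=[1,3,2] (faults so far: 5)
  step 9: ref 4 -> FAULT, evict 3, frames=[1,4,2] (faults so far: 6)
  step 10: ref 3 -> FAULT, evict 2, frames=[1,4,3] (faults so far: 7)
  step 11: ref 4 -> HIT, frames=[1,4,3] (faults so far: 7)
  step 12: ref 4 -> HIT, frames=[1,4,3] (faults so far: 7)
  step 13: ref 3 -> HIT, frames=[1,4,3] (faults so far: 7)
  step 14: ref 2 -> FAULT, evict 1, frames=[2,4,3] (faults so far: 8)
  step 15: ref 1 -> FAULT, evict 4, frames=[2,1,3] (faults so far: 9)
  LRU total faults: 9
--- Optimal ---
  step 0: ref 1 -> FAULT, frames=[1,-,-] (faults so far: 1)
  step 1: ref 2 -> FAULT, frames=[1,2,-] (faults so far: 2)
  step 2: ref 2 -> HIT, frames=[1,2,-] (faults so far: 2)
  step 3: ref 4 -> FAULT, frames=[1,2,4] (faults so far: 3)
  step 4: ref 1 -> HIT, frames=[1,2,4] (faults so far: 3)
  step 5: ref 3 -> FAULT, evict 4, frames=[1,2,3] (faults so far: 4)
  step 6: ref 1 -> HIT, frames=[1,2,3] (faults so far: 4)
  step 7: ref 2 -> HIT, frames=[1,2,3] (faults so far: 4)
  step 8: ref 1 -> HIT, frames=[1,2,3] (faults so far: 4)
  step 9: ref 4 -> FAULT, evict 1, frames=[4,2,3] (faults so far: 5)
  step 10: ref 3 -> HIT, frames=[4,2,3] (faults so far: 5)
  step 11: ref 4 -> HIT, frames=[4,2,3] (faults so far: 5)
  step 12: ref 4 -> HIT, frames=[4,2,3] (faults so far: 5)
  step 13: ref 3 -> HIT, frames=[4,2,3] (faults so far: 5)
  step 14: ref 2 -> HIT, frames=[4,2,3] (faults so far: 5)
  step 15: ref 1 -> FAULT, evict 2, frames=[4,1,3] (faults so far: 6)
  Optimal total faults: 6

Answer: 9 9 6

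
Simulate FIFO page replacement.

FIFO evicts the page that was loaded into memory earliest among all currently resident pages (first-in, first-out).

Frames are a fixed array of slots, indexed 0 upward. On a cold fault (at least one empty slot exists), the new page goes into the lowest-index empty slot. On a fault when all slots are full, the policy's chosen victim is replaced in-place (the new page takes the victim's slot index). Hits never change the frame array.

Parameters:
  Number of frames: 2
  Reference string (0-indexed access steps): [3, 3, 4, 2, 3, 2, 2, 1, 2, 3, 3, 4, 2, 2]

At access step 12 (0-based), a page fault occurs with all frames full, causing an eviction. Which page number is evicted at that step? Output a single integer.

Step 0: ref 3 -> FAULT, frames=[3,-]
Step 1: ref 3 -> HIT, frames=[3,-]
Step 2: ref 4 -> FAULT, frames=[3,4]
Step 3: ref 2 -> FAULT, evict 3, frames=[2,4]
Step 4: ref 3 -> FAULT, evict 4, frames=[2,3]
Step 5: ref 2 -> HIT, frames=[2,3]
Step 6: ref 2 -> HIT, frames=[2,3]
Step 7: ref 1 -> FAULT, evict 2, frames=[1,3]
Step 8: ref 2 -> FAULT, evict 3, frames=[1,2]
Step 9: ref 3 -> FAULT, evict 1, frames=[3,2]
Step 10: ref 3 -> HIT, frames=[3,2]
Step 11: ref 4 -> FAULT, evict 2, frames=[3,4]
Step 12: ref 2 -> FAULT, evict 3, frames=[2,4]
At step 12: evicted page 3

Answer: 3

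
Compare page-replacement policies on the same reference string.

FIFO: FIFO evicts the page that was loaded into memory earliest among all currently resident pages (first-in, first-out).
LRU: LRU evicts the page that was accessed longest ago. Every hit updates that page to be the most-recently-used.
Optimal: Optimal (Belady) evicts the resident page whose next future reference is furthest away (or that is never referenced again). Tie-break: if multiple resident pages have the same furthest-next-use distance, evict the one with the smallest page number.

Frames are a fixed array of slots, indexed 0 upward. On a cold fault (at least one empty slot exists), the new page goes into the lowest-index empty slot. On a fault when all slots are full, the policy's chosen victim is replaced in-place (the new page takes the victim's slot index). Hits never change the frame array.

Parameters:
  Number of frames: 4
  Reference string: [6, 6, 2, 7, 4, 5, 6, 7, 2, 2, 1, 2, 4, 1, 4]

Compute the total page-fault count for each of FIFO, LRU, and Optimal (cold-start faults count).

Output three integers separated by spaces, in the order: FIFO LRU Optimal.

Answer: 9 9 7

Derivation:
--- FIFO ---
  step 0: ref 6 -> FAULT, frames=[6,-,-,-] (faults so far: 1)
  step 1: ref 6 -> HIT, frames=[6,-,-,-] (faults so far: 1)
  step 2: ref 2 -> FAULT, frames=[6,2,-,-] (faults so far: 2)
  step 3: ref 7 -> FAULT, frames=[6,2,7,-] (faults so far: 3)
  step 4: ref 4 -> FAULT, frames=[6,2,7,4] (faults so far: 4)
  step 5: ref 5 -> FAULT, evict 6, frames=[5,2,7,4] (faults so far: 5)
  step 6: ref 6 -> FAULT, evict 2, frames=[5,6,7,4] (faults so far: 6)
  step 7: ref 7 -> HIT, frames=[5,6,7,4] (faults so far: 6)
  step 8: ref 2 -> FAULT, evict 7, frames=[5,6,2,4] (faults so far: 7)
  step 9: ref 2 -> HIT, frames=[5,6,2,4] (faults so far: 7)
  step 10: ref 1 -> FAULT, evict 4, frames=[5,6,2,1] (faults so far: 8)
  step 11: ref 2 -> HIT, frames=[5,6,2,1] (faults so far: 8)
  step 12: ref 4 -> FAULT, evict 5, frames=[4,6,2,1] (faults so far: 9)
  step 13: ref 1 -> HIT, frames=[4,6,2,1] (faults so far: 9)
  step 14: ref 4 -> HIT, frames=[4,6,2,1] (faults so far: 9)
  FIFO total faults: 9
--- LRU ---
  step 0: ref 6 -> FAULT, frames=[6,-,-,-] (faults so far: 1)
  step 1: ref 6 -> HIT, frames=[6,-,-,-] (faults so far: 1)
  step 2: ref 2 -> FAULT, frames=[6,2,-,-] (faults so far: 2)
  step 3: ref 7 -> FAULT, frames=[6,2,7,-] (faults so far: 3)
  step 4: ref 4 -> FAULT, frames=[6,2,7,4] (faults so far: 4)
  step 5: ref 5 -> FAULT, evict 6, frames=[5,2,7,4] (faults so far: 5)
  step 6: ref 6 -> FAULT, evict 2, frames=[5,6,7,4] (faults so far: 6)
  step 7: ref 7 -> HIT, frames=[5,6,7,4] (faults so far: 6)
  step 8: ref 2 -> FAULT, evict 4, frames=[5,6,7,2] (faults so far: 7)
  step 9: ref 2 -> HIT, frames=[5,6,7,2] (faults so far: 7)
  step 10: ref 1 -> FAULT, evict 5, frames=[1,6,7,2] (faults so far: 8)
  step 11: ref 2 -> HIT, frames=[1,6,7,2] (faults so far: 8)
  step 12: ref 4 -> FAULT, evict 6, frames=[1,4,7,2] (faults so far: 9)
  step 13: ref 1 -> HIT, frames=[1,4,7,2] (faults so far: 9)
  step 14: ref 4 -> HIT, frames=[1,4,7,2] (faults so far: 9)
  LRU total faults: 9
--- Optimal ---
  step 0: ref 6 -> FAULT, frames=[6,-,-,-] (faults so far: 1)
  step 1: ref 6 -> HIT, frames=[6,-,-,-] (faults so far: 1)
  step 2: ref 2 -> FAULT, frames=[6,2,-,-] (faults so far: 2)
  step 3: ref 7 -> FAULT, frames=[6,2,7,-] (faults so far: 3)
  step 4: ref 4 -> FAULT, frames=[6,2,7,4] (faults so far: 4)
  step 5: ref 5 -> FAULT, evict 4, frames=[6,2,7,5] (faults so far: 5)
  step 6: ref 6 -> HIT, frames=[6,2,7,5] (faults so far: 5)
  step 7: ref 7 -> HIT, frames=[6,2,7,5] (faults so far: 5)
  step 8: ref 2 -> HIT, frames=[6,2,7,5] (faults so far: 5)
  step 9: ref 2 -> HIT, frames=[6,2,7,5] (faults so far: 5)
  step 10: ref 1 -> FAULT, evict 5, frames=[6,2,7,1] (faults so far: 6)
  step 11: ref 2 -> HIT, frames=[6,2,7,1] (faults so far: 6)
  step 12: ref 4 -> FAULT, evict 2, frames=[6,4,7,1] (faults so far: 7)
  step 13: ref 1 -> HIT, frames=[6,4,7,1] (faults so far: 7)
  step 14: ref 4 -> HIT, frames=[6,4,7,1] (faults so far: 7)
  Optimal total faults: 7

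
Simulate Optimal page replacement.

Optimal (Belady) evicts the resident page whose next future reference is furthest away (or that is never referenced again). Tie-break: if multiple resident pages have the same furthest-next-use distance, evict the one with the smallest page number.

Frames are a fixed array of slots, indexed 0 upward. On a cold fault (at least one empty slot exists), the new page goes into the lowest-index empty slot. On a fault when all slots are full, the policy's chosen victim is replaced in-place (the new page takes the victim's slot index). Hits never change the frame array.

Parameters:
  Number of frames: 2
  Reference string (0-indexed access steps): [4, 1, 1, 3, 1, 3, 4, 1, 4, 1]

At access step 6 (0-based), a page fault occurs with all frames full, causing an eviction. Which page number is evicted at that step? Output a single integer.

Step 0: ref 4 -> FAULT, frames=[4,-]
Step 1: ref 1 -> FAULT, frames=[4,1]
Step 2: ref 1 -> HIT, frames=[4,1]
Step 3: ref 3 -> FAULT, evict 4, frames=[3,1]
Step 4: ref 1 -> HIT, frames=[3,1]
Step 5: ref 3 -> HIT, frames=[3,1]
Step 6: ref 4 -> FAULT, evict 3, frames=[4,1]
At step 6: evicted page 3

Answer: 3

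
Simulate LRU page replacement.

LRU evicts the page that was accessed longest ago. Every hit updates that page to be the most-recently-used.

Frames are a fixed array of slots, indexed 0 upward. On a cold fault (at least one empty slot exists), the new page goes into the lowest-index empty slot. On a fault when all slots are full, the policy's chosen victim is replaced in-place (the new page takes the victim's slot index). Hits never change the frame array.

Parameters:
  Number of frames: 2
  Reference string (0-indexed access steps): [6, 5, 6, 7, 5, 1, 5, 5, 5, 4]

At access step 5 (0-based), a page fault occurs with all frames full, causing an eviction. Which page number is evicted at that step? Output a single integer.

Step 0: ref 6 -> FAULT, frames=[6,-]
Step 1: ref 5 -> FAULT, frames=[6,5]
Step 2: ref 6 -> HIT, frames=[6,5]
Step 3: ref 7 -> FAULT, evict 5, frames=[6,7]
Step 4: ref 5 -> FAULT, evict 6, frames=[5,7]
Step 5: ref 1 -> FAULT, evict 7, frames=[5,1]
At step 5: evicted page 7

Answer: 7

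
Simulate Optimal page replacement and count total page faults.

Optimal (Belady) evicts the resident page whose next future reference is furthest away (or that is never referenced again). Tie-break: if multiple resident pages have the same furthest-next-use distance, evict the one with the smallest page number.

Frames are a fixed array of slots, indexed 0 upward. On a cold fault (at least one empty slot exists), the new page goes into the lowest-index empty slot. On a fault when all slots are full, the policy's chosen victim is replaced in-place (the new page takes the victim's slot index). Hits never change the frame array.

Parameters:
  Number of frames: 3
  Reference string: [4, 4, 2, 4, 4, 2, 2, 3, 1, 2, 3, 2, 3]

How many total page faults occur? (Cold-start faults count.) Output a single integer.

Step 0: ref 4 → FAULT, frames=[4,-,-]
Step 1: ref 4 → HIT, frames=[4,-,-]
Step 2: ref 2 → FAULT, frames=[4,2,-]
Step 3: ref 4 → HIT, frames=[4,2,-]
Step 4: ref 4 → HIT, frames=[4,2,-]
Step 5: ref 2 → HIT, frames=[4,2,-]
Step 6: ref 2 → HIT, frames=[4,2,-]
Step 7: ref 3 → FAULT, frames=[4,2,3]
Step 8: ref 1 → FAULT (evict 4), frames=[1,2,3]
Step 9: ref 2 → HIT, frames=[1,2,3]
Step 10: ref 3 → HIT, frames=[1,2,3]
Step 11: ref 2 → HIT, frames=[1,2,3]
Step 12: ref 3 → HIT, frames=[1,2,3]
Total faults: 4

Answer: 4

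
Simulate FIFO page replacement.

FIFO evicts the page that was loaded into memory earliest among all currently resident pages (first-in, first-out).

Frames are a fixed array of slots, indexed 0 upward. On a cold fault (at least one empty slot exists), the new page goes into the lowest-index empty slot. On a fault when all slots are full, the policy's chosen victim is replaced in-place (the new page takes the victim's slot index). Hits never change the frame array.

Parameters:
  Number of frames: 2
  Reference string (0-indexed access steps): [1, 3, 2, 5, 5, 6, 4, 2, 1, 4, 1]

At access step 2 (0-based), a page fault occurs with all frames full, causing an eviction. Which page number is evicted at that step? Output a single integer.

Answer: 1

Derivation:
Step 0: ref 1 -> FAULT, frames=[1,-]
Step 1: ref 3 -> FAULT, frames=[1,3]
Step 2: ref 2 -> FAULT, evict 1, frames=[2,3]
At step 2: evicted page 1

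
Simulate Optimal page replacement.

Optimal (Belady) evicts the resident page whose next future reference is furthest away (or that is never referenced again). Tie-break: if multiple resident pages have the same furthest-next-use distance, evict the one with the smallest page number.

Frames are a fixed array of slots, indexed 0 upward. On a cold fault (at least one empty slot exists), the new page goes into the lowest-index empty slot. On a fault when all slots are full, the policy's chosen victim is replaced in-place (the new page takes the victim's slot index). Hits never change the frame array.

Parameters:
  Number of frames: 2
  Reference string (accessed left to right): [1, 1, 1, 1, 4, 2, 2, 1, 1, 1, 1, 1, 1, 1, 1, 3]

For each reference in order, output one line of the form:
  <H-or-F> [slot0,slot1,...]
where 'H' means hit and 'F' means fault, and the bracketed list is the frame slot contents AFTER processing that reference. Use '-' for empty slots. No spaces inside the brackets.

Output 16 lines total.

F [1,-]
H [1,-]
H [1,-]
H [1,-]
F [1,4]
F [1,2]
H [1,2]
H [1,2]
H [1,2]
H [1,2]
H [1,2]
H [1,2]
H [1,2]
H [1,2]
H [1,2]
F [3,2]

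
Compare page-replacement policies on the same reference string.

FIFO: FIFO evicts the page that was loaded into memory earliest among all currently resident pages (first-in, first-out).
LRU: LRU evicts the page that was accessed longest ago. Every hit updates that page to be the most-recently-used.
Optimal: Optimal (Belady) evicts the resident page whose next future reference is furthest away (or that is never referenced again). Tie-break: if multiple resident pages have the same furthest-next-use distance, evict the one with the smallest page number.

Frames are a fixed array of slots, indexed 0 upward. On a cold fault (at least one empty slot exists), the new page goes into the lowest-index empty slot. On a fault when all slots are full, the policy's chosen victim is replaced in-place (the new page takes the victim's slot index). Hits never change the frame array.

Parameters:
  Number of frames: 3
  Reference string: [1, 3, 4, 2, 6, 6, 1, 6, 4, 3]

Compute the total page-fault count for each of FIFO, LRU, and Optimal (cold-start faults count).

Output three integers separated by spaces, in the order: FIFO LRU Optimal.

Answer: 8 8 6

Derivation:
--- FIFO ---
  step 0: ref 1 -> FAULT, frames=[1,-,-] (faults so far: 1)
  step 1: ref 3 -> FAULT, frames=[1,3,-] (faults so far: 2)
  step 2: ref 4 -> FAULT, frames=[1,3,4] (faults so far: 3)
  step 3: ref 2 -> FAULT, evict 1, frames=[2,3,4] (faults so far: 4)
  step 4: ref 6 -> FAULT, evict 3, frames=[2,6,4] (faults so far: 5)
  step 5: ref 6 -> HIT, frames=[2,6,4] (faults so far: 5)
  step 6: ref 1 -> FAULT, evict 4, frames=[2,6,1] (faults so far: 6)
  step 7: ref 6 -> HIT, frames=[2,6,1] (faults so far: 6)
  step 8: ref 4 -> FAULT, evict 2, frames=[4,6,1] (faults so far: 7)
  step 9: ref 3 -> FAULT, evict 6, frames=[4,3,1] (faults so far: 8)
  FIFO total faults: 8
--- LRU ---
  step 0: ref 1 -> FAULT, frames=[1,-,-] (faults so far: 1)
  step 1: ref 3 -> FAULT, frames=[1,3,-] (faults so far: 2)
  step 2: ref 4 -> FAULT, frames=[1,3,4] (faults so far: 3)
  step 3: ref 2 -> FAULT, evict 1, frames=[2,3,4] (faults so far: 4)
  step 4: ref 6 -> FAULT, evict 3, frames=[2,6,4] (faults so far: 5)
  step 5: ref 6 -> HIT, frames=[2,6,4] (faults so far: 5)
  step 6: ref 1 -> FAULT, evict 4, frames=[2,6,1] (faults so far: 6)
  step 7: ref 6 -> HIT, frames=[2,6,1] (faults so far: 6)
  step 8: ref 4 -> FAULT, evict 2, frames=[4,6,1] (faults so far: 7)
  step 9: ref 3 -> FAULT, evict 1, frames=[4,6,3] (faults so far: 8)
  LRU total faults: 8
--- Optimal ---
  step 0: ref 1 -> FAULT, frames=[1,-,-] (faults so far: 1)
  step 1: ref 3 -> FAULT, frames=[1,3,-] (faults so far: 2)
  step 2: ref 4 -> FAULT, frames=[1,3,4] (faults so far: 3)
  step 3: ref 2 -> FAULT, evict 3, frames=[1,2,4] (faults so far: 4)
  step 4: ref 6 -> FAULT, evict 2, frames=[1,6,4] (faults so far: 5)
  step 5: ref 6 -> HIT, frames=[1,6,4] (faults so far: 5)
  step 6: ref 1 -> HIT, frames=[1,6,4] (faults so far: 5)
  step 7: ref 6 -> HIT, frames=[1,6,4] (faults so far: 5)
  step 8: ref 4 -> HIT, frames=[1,6,4] (faults so far: 5)
  step 9: ref 3 -> FAULT, evict 1, frames=[3,6,4] (faults so far: 6)
  Optimal total faults: 6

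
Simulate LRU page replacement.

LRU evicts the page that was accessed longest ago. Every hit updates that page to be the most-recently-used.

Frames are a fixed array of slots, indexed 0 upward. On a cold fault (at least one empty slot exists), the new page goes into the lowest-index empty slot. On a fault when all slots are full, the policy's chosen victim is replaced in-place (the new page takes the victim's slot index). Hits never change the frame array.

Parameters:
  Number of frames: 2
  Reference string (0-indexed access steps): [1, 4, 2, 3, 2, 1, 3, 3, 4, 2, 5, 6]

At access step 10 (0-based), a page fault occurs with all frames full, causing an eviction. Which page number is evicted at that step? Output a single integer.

Answer: 4

Derivation:
Step 0: ref 1 -> FAULT, frames=[1,-]
Step 1: ref 4 -> FAULT, frames=[1,4]
Step 2: ref 2 -> FAULT, evict 1, frames=[2,4]
Step 3: ref 3 -> FAULT, evict 4, frames=[2,3]
Step 4: ref 2 -> HIT, frames=[2,3]
Step 5: ref 1 -> FAULT, evict 3, frames=[2,1]
Step 6: ref 3 -> FAULT, evict 2, frames=[3,1]
Step 7: ref 3 -> HIT, frames=[3,1]
Step 8: ref 4 -> FAULT, evict 1, frames=[3,4]
Step 9: ref 2 -> FAULT, evict 3, frames=[2,4]
Step 10: ref 5 -> FAULT, evict 4, frames=[2,5]
At step 10: evicted page 4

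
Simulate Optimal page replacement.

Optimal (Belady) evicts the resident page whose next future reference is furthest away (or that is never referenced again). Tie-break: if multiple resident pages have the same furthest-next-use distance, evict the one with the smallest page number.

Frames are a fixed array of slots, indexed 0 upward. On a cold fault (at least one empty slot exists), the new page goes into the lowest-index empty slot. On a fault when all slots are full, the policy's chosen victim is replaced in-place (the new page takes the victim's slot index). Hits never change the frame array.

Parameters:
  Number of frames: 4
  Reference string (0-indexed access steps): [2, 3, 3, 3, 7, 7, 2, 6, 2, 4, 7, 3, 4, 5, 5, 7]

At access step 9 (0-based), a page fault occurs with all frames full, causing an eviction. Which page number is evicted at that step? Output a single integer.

Step 0: ref 2 -> FAULT, frames=[2,-,-,-]
Step 1: ref 3 -> FAULT, frames=[2,3,-,-]
Step 2: ref 3 -> HIT, frames=[2,3,-,-]
Step 3: ref 3 -> HIT, frames=[2,3,-,-]
Step 4: ref 7 -> FAULT, frames=[2,3,7,-]
Step 5: ref 7 -> HIT, frames=[2,3,7,-]
Step 6: ref 2 -> HIT, frames=[2,3,7,-]
Step 7: ref 6 -> FAULT, frames=[2,3,7,6]
Step 8: ref 2 -> HIT, frames=[2,3,7,6]
Step 9: ref 4 -> FAULT, evict 2, frames=[4,3,7,6]
At step 9: evicted page 2

Answer: 2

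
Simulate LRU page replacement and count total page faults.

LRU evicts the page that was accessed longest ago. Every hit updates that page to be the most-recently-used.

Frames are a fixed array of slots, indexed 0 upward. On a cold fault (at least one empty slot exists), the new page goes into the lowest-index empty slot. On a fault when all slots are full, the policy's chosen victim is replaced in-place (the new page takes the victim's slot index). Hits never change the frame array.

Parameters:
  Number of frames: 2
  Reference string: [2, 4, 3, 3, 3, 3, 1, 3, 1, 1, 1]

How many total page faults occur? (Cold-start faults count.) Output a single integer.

Answer: 4

Derivation:
Step 0: ref 2 → FAULT, frames=[2,-]
Step 1: ref 4 → FAULT, frames=[2,4]
Step 2: ref 3 → FAULT (evict 2), frames=[3,4]
Step 3: ref 3 → HIT, frames=[3,4]
Step 4: ref 3 → HIT, frames=[3,4]
Step 5: ref 3 → HIT, frames=[3,4]
Step 6: ref 1 → FAULT (evict 4), frames=[3,1]
Step 7: ref 3 → HIT, frames=[3,1]
Step 8: ref 1 → HIT, frames=[3,1]
Step 9: ref 1 → HIT, frames=[3,1]
Step 10: ref 1 → HIT, frames=[3,1]
Total faults: 4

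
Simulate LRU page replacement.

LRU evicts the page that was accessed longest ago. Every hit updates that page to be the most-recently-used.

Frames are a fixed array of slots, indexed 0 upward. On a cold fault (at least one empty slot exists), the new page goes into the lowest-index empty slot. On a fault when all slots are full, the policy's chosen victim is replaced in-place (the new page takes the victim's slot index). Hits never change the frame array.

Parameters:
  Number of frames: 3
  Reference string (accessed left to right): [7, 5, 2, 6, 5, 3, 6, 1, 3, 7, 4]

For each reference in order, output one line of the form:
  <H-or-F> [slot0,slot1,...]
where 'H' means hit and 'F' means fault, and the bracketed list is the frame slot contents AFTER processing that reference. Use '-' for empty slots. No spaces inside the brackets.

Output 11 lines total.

F [7,-,-]
F [7,5,-]
F [7,5,2]
F [6,5,2]
H [6,5,2]
F [6,5,3]
H [6,5,3]
F [6,1,3]
H [6,1,3]
F [7,1,3]
F [7,4,3]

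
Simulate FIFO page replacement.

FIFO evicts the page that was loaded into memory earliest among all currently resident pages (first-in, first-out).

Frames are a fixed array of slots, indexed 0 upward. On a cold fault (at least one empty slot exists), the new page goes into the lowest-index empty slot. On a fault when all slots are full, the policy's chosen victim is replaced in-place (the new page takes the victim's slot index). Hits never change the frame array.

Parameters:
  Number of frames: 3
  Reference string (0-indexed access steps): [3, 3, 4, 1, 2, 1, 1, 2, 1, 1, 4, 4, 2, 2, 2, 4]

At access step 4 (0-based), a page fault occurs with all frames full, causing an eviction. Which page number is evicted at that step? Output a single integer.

Step 0: ref 3 -> FAULT, frames=[3,-,-]
Step 1: ref 3 -> HIT, frames=[3,-,-]
Step 2: ref 4 -> FAULT, frames=[3,4,-]
Step 3: ref 1 -> FAULT, frames=[3,4,1]
Step 4: ref 2 -> FAULT, evict 3, frames=[2,4,1]
At step 4: evicted page 3

Answer: 3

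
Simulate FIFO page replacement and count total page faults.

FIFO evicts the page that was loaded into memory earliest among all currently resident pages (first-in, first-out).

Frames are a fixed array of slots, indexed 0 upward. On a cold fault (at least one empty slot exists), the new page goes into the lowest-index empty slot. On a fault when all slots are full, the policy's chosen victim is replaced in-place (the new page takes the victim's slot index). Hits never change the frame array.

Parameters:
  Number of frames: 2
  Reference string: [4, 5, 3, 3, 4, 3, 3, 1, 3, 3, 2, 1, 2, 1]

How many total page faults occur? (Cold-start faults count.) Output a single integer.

Answer: 8

Derivation:
Step 0: ref 4 → FAULT, frames=[4,-]
Step 1: ref 5 → FAULT, frames=[4,5]
Step 2: ref 3 → FAULT (evict 4), frames=[3,5]
Step 3: ref 3 → HIT, frames=[3,5]
Step 4: ref 4 → FAULT (evict 5), frames=[3,4]
Step 5: ref 3 → HIT, frames=[3,4]
Step 6: ref 3 → HIT, frames=[3,4]
Step 7: ref 1 → FAULT (evict 3), frames=[1,4]
Step 8: ref 3 → FAULT (evict 4), frames=[1,3]
Step 9: ref 3 → HIT, frames=[1,3]
Step 10: ref 2 → FAULT (evict 1), frames=[2,3]
Step 11: ref 1 → FAULT (evict 3), frames=[2,1]
Step 12: ref 2 → HIT, frames=[2,1]
Step 13: ref 1 → HIT, frames=[2,1]
Total faults: 8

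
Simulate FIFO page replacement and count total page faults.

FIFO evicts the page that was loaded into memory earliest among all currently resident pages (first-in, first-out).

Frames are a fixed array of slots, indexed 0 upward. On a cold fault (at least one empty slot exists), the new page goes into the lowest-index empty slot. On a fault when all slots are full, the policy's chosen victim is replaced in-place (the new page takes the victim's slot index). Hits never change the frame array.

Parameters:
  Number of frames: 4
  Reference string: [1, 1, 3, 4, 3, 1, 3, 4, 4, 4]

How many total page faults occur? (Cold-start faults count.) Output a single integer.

Step 0: ref 1 → FAULT, frames=[1,-,-,-]
Step 1: ref 1 → HIT, frames=[1,-,-,-]
Step 2: ref 3 → FAULT, frames=[1,3,-,-]
Step 3: ref 4 → FAULT, frames=[1,3,4,-]
Step 4: ref 3 → HIT, frames=[1,3,4,-]
Step 5: ref 1 → HIT, frames=[1,3,4,-]
Step 6: ref 3 → HIT, frames=[1,3,4,-]
Step 7: ref 4 → HIT, frames=[1,3,4,-]
Step 8: ref 4 → HIT, frames=[1,3,4,-]
Step 9: ref 4 → HIT, frames=[1,3,4,-]
Total faults: 3

Answer: 3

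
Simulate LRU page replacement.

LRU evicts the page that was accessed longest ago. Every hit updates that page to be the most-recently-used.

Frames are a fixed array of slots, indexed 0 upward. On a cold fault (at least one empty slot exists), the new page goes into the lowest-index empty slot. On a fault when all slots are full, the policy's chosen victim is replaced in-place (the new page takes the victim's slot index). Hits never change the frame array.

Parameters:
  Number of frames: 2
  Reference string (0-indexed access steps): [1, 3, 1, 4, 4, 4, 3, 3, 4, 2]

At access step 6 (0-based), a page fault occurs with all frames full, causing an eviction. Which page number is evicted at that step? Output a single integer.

Answer: 1

Derivation:
Step 0: ref 1 -> FAULT, frames=[1,-]
Step 1: ref 3 -> FAULT, frames=[1,3]
Step 2: ref 1 -> HIT, frames=[1,3]
Step 3: ref 4 -> FAULT, evict 3, frames=[1,4]
Step 4: ref 4 -> HIT, frames=[1,4]
Step 5: ref 4 -> HIT, frames=[1,4]
Step 6: ref 3 -> FAULT, evict 1, frames=[3,4]
At step 6: evicted page 1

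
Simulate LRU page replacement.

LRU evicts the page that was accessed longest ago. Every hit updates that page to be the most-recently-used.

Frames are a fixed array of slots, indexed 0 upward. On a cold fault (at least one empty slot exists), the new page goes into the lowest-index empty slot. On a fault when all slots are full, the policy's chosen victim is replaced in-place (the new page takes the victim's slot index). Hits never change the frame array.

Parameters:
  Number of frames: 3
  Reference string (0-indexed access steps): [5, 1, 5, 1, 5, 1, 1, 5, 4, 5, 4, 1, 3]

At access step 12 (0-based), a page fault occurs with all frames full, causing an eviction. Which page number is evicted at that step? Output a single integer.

Step 0: ref 5 -> FAULT, frames=[5,-,-]
Step 1: ref 1 -> FAULT, frames=[5,1,-]
Step 2: ref 5 -> HIT, frames=[5,1,-]
Step 3: ref 1 -> HIT, frames=[5,1,-]
Step 4: ref 5 -> HIT, frames=[5,1,-]
Step 5: ref 1 -> HIT, frames=[5,1,-]
Step 6: ref 1 -> HIT, frames=[5,1,-]
Step 7: ref 5 -> HIT, frames=[5,1,-]
Step 8: ref 4 -> FAULT, frames=[5,1,4]
Step 9: ref 5 -> HIT, frames=[5,1,4]
Step 10: ref 4 -> HIT, frames=[5,1,4]
Step 11: ref 1 -> HIT, frames=[5,1,4]
Step 12: ref 3 -> FAULT, evict 5, frames=[3,1,4]
At step 12: evicted page 5

Answer: 5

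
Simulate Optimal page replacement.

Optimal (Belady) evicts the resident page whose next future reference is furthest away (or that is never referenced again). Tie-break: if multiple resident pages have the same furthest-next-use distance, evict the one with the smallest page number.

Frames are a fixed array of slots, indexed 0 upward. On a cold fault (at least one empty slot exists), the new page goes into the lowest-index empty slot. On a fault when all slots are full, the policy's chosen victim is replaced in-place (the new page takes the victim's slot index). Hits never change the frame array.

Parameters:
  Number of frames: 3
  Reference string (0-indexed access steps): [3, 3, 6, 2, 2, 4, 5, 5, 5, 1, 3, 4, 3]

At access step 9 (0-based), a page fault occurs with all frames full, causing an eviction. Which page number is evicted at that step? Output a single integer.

Step 0: ref 3 -> FAULT, frames=[3,-,-]
Step 1: ref 3 -> HIT, frames=[3,-,-]
Step 2: ref 6 -> FAULT, frames=[3,6,-]
Step 3: ref 2 -> FAULT, frames=[3,6,2]
Step 4: ref 2 -> HIT, frames=[3,6,2]
Step 5: ref 4 -> FAULT, evict 2, frames=[3,6,4]
Step 6: ref 5 -> FAULT, evict 6, frames=[3,5,4]
Step 7: ref 5 -> HIT, frames=[3,5,4]
Step 8: ref 5 -> HIT, frames=[3,5,4]
Step 9: ref 1 -> FAULT, evict 5, frames=[3,1,4]
At step 9: evicted page 5

Answer: 5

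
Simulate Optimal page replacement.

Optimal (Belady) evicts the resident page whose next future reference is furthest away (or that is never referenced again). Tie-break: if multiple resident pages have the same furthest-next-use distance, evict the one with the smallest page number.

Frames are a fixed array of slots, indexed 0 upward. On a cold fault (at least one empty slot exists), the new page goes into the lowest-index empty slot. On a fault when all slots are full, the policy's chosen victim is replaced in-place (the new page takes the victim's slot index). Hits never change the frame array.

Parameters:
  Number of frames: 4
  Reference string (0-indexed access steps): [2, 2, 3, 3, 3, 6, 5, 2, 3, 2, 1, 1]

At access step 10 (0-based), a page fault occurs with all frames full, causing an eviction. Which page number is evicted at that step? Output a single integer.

Answer: 2

Derivation:
Step 0: ref 2 -> FAULT, frames=[2,-,-,-]
Step 1: ref 2 -> HIT, frames=[2,-,-,-]
Step 2: ref 3 -> FAULT, frames=[2,3,-,-]
Step 3: ref 3 -> HIT, frames=[2,3,-,-]
Step 4: ref 3 -> HIT, frames=[2,3,-,-]
Step 5: ref 6 -> FAULT, frames=[2,3,6,-]
Step 6: ref 5 -> FAULT, frames=[2,3,6,5]
Step 7: ref 2 -> HIT, frames=[2,3,6,5]
Step 8: ref 3 -> HIT, frames=[2,3,6,5]
Step 9: ref 2 -> HIT, frames=[2,3,6,5]
Step 10: ref 1 -> FAULT, evict 2, frames=[1,3,6,5]
At step 10: evicted page 2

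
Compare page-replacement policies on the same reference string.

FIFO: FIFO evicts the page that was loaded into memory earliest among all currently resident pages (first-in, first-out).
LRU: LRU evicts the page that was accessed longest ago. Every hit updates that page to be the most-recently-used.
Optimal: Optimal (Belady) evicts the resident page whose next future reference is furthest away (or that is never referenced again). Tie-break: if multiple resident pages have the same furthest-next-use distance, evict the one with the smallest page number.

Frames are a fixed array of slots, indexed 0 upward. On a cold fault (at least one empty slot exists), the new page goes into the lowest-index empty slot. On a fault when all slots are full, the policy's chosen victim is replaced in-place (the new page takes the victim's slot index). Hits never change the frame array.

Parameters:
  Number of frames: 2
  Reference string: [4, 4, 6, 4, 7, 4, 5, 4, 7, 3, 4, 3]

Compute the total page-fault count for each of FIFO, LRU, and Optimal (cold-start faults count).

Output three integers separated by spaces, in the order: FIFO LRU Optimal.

--- FIFO ---
  step 0: ref 4 -> FAULT, frames=[4,-] (faults so far: 1)
  step 1: ref 4 -> HIT, frames=[4,-] (faults so far: 1)
  step 2: ref 6 -> FAULT, frames=[4,6] (faults so far: 2)
  step 3: ref 4 -> HIT, frames=[4,6] (faults so far: 2)
  step 4: ref 7 -> FAULT, evict 4, frames=[7,6] (faults so far: 3)
  step 5: ref 4 -> FAULT, evict 6, frames=[7,4] (faults so far: 4)
  step 6: ref 5 -> FAULT, evict 7, frames=[5,4] (faults so far: 5)
  step 7: ref 4 -> HIT, frames=[5,4] (faults so far: 5)
  step 8: ref 7 -> FAULT, evict 4, frames=[5,7] (faults so far: 6)
  step 9: ref 3 -> FAULT, evict 5, frames=[3,7] (faults so far: 7)
  step 10: ref 4 -> FAULT, evict 7, frames=[3,4] (faults so far: 8)
  step 11: ref 3 -> HIT, frames=[3,4] (faults so far: 8)
  FIFO total faults: 8
--- LRU ---
  step 0: ref 4 -> FAULT, frames=[4,-] (faults so far: 1)
  step 1: ref 4 -> HIT, frames=[4,-] (faults so far: 1)
  step 2: ref 6 -> FAULT, frames=[4,6] (faults so far: 2)
  step 3: ref 4 -> HIT, frames=[4,6] (faults so far: 2)
  step 4: ref 7 -> FAULT, evict 6, frames=[4,7] (faults so far: 3)
  step 5: ref 4 -> HIT, frames=[4,7] (faults so far: 3)
  step 6: ref 5 -> FAULT, evict 7, frames=[4,5] (faults so far: 4)
  step 7: ref 4 -> HIT, frames=[4,5] (faults so far: 4)
  step 8: ref 7 -> FAULT, evict 5, frames=[4,7] (faults so far: 5)
  step 9: ref 3 -> FAULT, evict 4, frames=[3,7] (faults so far: 6)
  step 10: ref 4 -> FAULT, evict 7, frames=[3,4] (faults so far: 7)
  step 11: ref 3 -> HIT, frames=[3,4] (faults so far: 7)
  LRU total faults: 7
--- Optimal ---
  step 0: ref 4 -> FAULT, frames=[4,-] (faults so far: 1)
  step 1: ref 4 -> HIT, frames=[4,-] (faults so far: 1)
  step 2: ref 6 -> FAULT, frames=[4,6] (faults so far: 2)
  step 3: ref 4 -> HIT, frames=[4,6] (faults so far: 2)
  step 4: ref 7 -> FAULT, evict 6, frames=[4,7] (faults so far: 3)
  step 5: ref 4 -> HIT, frames=[4,7] (faults so far: 3)
  step 6: ref 5 -> FAULT, evict 7, frames=[4,5] (faults so far: 4)
  step 7: ref 4 -> HIT, frames=[4,5] (faults so far: 4)
  step 8: ref 7 -> FAULT, evict 5, frames=[4,7] (faults so far: 5)
  step 9: ref 3 -> FAULT, evict 7, frames=[4,3] (faults so far: 6)
  step 10: ref 4 -> HIT, frames=[4,3] (faults so far: 6)
  step 11: ref 3 -> HIT, frames=[4,3] (faults so far: 6)
  Optimal total faults: 6

Answer: 8 7 6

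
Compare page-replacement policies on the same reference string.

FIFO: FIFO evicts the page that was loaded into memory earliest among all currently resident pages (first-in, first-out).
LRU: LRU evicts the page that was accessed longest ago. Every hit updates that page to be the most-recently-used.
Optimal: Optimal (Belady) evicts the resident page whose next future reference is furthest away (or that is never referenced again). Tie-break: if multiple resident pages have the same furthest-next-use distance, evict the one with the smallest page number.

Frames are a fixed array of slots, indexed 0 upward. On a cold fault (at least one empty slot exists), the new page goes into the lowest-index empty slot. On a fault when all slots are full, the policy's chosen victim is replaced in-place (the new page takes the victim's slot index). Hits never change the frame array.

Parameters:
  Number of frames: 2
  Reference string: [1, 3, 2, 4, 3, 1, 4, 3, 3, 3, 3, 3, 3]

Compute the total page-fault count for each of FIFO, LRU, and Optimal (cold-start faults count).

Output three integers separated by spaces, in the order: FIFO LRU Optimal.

--- FIFO ---
  step 0: ref 1 -> FAULT, frames=[1,-] (faults so far: 1)
  step 1: ref 3 -> FAULT, frames=[1,3] (faults so far: 2)
  step 2: ref 2 -> FAULT, evict 1, frames=[2,3] (faults so far: 3)
  step 3: ref 4 -> FAULT, evict 3, frames=[2,4] (faults so far: 4)
  step 4: ref 3 -> FAULT, evict 2, frames=[3,4] (faults so far: 5)
  step 5: ref 1 -> FAULT, evict 4, frames=[3,1] (faults so far: 6)
  step 6: ref 4 -> FAULT, evict 3, frames=[4,1] (faults so far: 7)
  step 7: ref 3 -> FAULT, evict 1, frames=[4,3] (faults so far: 8)
  step 8: ref 3 -> HIT, frames=[4,3] (faults so far: 8)
  step 9: ref 3 -> HIT, frames=[4,3] (faults so far: 8)
  step 10: ref 3 -> HIT, frames=[4,3] (faults so far: 8)
  step 11: ref 3 -> HIT, frames=[4,3] (faults so far: 8)
  step 12: ref 3 -> HIT, frames=[4,3] (faults so far: 8)
  FIFO total faults: 8
--- LRU ---
  step 0: ref 1 -> FAULT, frames=[1,-] (faults so far: 1)
  step 1: ref 3 -> FAULT, frames=[1,3] (faults so far: 2)
  step 2: ref 2 -> FAULT, evict 1, frames=[2,3] (faults so far: 3)
  step 3: ref 4 -> FAULT, evict 3, frames=[2,4] (faults so far: 4)
  step 4: ref 3 -> FAULT, evict 2, frames=[3,4] (faults so far: 5)
  step 5: ref 1 -> FAULT, evict 4, frames=[3,1] (faults so far: 6)
  step 6: ref 4 -> FAULT, evict 3, frames=[4,1] (faults so far: 7)
  step 7: ref 3 -> FAULT, evict 1, frames=[4,3] (faults so far: 8)
  step 8: ref 3 -> HIT, frames=[4,3] (faults so far: 8)
  step 9: ref 3 -> HIT, frames=[4,3] (faults so far: 8)
  step 10: ref 3 -> HIT, frames=[4,3] (faults so far: 8)
  step 11: ref 3 -> HIT, frames=[4,3] (faults so far: 8)
  step 12: ref 3 -> HIT, frames=[4,3] (faults so far: 8)
  LRU total faults: 8
--- Optimal ---
  step 0: ref 1 -> FAULT, frames=[1,-] (faults so far: 1)
  step 1: ref 3 -> FAULT, frames=[1,3] (faults so far: 2)
  step 2: ref 2 -> FAULT, evict 1, frames=[2,3] (faults so far: 3)
  step 3: ref 4 -> FAULT, evict 2, frames=[4,3] (faults so far: 4)
  step 4: ref 3 -> HIT, frames=[4,3] (faults so far: 4)
  step 5: ref 1 -> FAULT, evict 3, frames=[4,1] (faults so far: 5)
  step 6: ref 4 -> HIT, frames=[4,1] (faults so far: 5)
  step 7: ref 3 -> FAULT, evict 1, frames=[4,3] (faults so far: 6)
  step 8: ref 3 -> HIT, frames=[4,3] (faults so far: 6)
  step 9: ref 3 -> HIT, frames=[4,3] (faults so far: 6)
  step 10: ref 3 -> HIT, frames=[4,3] (faults so far: 6)
  step 11: ref 3 -> HIT, frames=[4,3] (faults so far: 6)
  step 12: ref 3 -> HIT, frames=[4,3] (faults so far: 6)
  Optimal total faults: 6

Answer: 8 8 6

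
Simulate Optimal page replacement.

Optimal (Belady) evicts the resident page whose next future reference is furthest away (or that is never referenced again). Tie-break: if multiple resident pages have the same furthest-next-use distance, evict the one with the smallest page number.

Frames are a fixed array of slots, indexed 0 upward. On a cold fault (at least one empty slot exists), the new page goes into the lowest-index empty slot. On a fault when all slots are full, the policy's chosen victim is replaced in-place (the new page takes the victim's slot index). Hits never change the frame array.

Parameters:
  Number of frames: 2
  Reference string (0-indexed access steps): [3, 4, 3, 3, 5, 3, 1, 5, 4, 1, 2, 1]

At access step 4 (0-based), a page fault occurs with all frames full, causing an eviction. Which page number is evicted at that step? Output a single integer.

Answer: 4

Derivation:
Step 0: ref 3 -> FAULT, frames=[3,-]
Step 1: ref 4 -> FAULT, frames=[3,4]
Step 2: ref 3 -> HIT, frames=[3,4]
Step 3: ref 3 -> HIT, frames=[3,4]
Step 4: ref 5 -> FAULT, evict 4, frames=[3,5]
At step 4: evicted page 4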